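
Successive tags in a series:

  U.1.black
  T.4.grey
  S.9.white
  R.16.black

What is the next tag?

Q.25.grey

Letter: letters move back 1 place in the alphabet, so U, T, S, R → Q.
Second component goes 1, 4, 9, 16 → 25 (perfect squares: 1², 2², 3², …).
Shade: repeats black → grey → white; black, grey, white, black → grey.
Combining the parts gives Q.25.grey.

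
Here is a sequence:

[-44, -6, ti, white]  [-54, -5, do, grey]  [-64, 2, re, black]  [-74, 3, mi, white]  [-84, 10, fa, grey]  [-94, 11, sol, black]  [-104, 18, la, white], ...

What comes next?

[-114, 19, ti, grey]

First value: -44, -54, -64, -74, -84, -94, -104 → -114 (−10 each step).
Second value — alternating steps +1, +7, +1, +7, …: -6, -5, 2, 3, 10, 11, 18 → 19.
Note: ti, do, re, mi, fa, sol, la → ti (runs through the solfège scale do→ti).
Shade: repeats white → grey → black; white, grey, black, white, grey, black, white → grey.
So the next term is [-114, 19, ti, grey].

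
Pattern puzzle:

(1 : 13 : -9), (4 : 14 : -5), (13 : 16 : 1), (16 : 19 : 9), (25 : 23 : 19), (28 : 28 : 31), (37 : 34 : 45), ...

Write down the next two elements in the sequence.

(40 : 41 : 61), (49 : 49 : 79)

First coordinate: alternating steps +3, +9, +3, +9, …, so 1, 4, 13, 16, 25, 28, 37 → 40 → 49.
Second coordinate: differences are 1, 2, 3, … (increasing by 1 each time), so 13, 14, 16, 19, 23, 28, 34 → 41 → 49.
For the third coordinate, differences are 4, 6, 8, … (increasing by 2 each time): -9, -5, 1, 9, 19, 31, 45 → 61 → 79.
So the next two elements are (40 : 41 : 61) and (49 : 49 : 79).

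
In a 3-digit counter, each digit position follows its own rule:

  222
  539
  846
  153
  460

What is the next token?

777

First digit — +3 each step, mod 10: 2, 5, 8, 1, 4 → 7.
Second digit goes 2, 3, 4, 5, 6 → 7 (+1 each step, mod 10).
For the third digit, −3 each step, mod 10: 2, 9, 6, 3, 0 → 7.
Combining the parts gives 777.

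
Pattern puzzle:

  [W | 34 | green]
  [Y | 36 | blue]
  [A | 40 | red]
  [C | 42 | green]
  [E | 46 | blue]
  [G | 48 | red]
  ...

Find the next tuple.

Letter: letters move forward 2 places in the alphabet, wrapping Z→A, so W, Y, A, C, E, G → I.
Second coordinate — alternating steps +2, +4, +2, +4, …: 34, 36, 40, 42, 46, 48 → 52.
For the colour, repeats green → blue → red: green, blue, red, green, blue, red → green.
Putting it together: [I | 52 | green].

[I | 52 | green]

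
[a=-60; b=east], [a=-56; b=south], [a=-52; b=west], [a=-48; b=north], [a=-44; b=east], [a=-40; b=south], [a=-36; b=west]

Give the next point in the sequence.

A: +4 each step, so -60, -56, -52, -48, -44, -40, -36 → -32.
B: repeats east → south → west → north; east, south, west, north, east, south, west → north.
Combining the parts gives [a=-32; b=north].

[a=-32; b=north]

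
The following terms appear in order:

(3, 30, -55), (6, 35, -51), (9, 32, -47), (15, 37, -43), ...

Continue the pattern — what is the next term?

(24, 34, -39)

First coordinate: each term is the sum of the two before it; 3, 6, 9, 15 → 24.
Second coordinate: alternating steps +5, −3, +5, −3, …; 30, 35, 32, 37 → 34.
Third coordinate: +4 each step, so -55, -51, -47, -43 → -39.
Combining the parts gives (24, 34, -39).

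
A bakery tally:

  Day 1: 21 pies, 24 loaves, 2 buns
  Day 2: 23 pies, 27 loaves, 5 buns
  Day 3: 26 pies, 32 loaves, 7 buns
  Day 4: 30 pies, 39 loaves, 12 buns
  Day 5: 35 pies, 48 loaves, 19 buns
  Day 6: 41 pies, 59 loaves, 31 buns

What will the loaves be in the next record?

Pies: differences are 2, 3, 4, … (increasing by 1 each time); 21, 23, 26, 30, 35, 41 → 48.
Loaves: differences are 3, 5, 7, … (increasing by 2 each time), so 24, 27, 32, 39, 48, 59 → 72.
Buns: 2, 5, 7, 12, 19, 31 → 50 (each term is the sum of the two before it).

72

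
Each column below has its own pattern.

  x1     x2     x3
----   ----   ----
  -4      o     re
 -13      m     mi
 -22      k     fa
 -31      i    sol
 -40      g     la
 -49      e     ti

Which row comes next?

Column x1: -4, -13, -22, -31, -40, -49 → -58 (−9 each step).
Column x2 goes o, m, k, i, g, e → c (letters move back 2 places in the alphabet).
Column x3: runs through the solfège scale do→ti, so re, mi, fa, sol, la, ti → do.
Putting it together: -58  c  do.

-58  c  do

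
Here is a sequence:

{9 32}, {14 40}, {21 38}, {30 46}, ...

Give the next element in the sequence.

First coordinate: 9, 14, 21, 30 → 41 (differences are 5, 7, 9, … (increasing by 2 each time)).
Second coordinate: alternating steps +8, −2, +8, −2, …; 32, 40, 38, 46 → 44.
Combining the parts gives {41 44}.

{41 44}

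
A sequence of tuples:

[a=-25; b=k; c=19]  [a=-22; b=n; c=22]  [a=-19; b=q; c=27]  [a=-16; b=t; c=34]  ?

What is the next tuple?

[a=-13; b=w; c=43]

A: +3 each step, so -25, -22, -19, -16 → -13.
B goes k, n, q, t → w (letters move forward 3 places in the alphabet).
C — differences are 3, 5, 7, … (increasing by 2 each time): 19, 22, 27, 34 → 43.
Putting it together: [a=-13; b=w; c=43].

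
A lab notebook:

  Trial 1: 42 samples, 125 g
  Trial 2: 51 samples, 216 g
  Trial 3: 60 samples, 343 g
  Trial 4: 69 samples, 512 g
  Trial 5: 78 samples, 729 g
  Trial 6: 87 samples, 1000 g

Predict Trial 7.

Samples: 42, 51, 60, 69, 78, 87 → 96 (+9 each step).
G: 125, 216, 343, 512, 729, 1000 → 1331 (perfect cubes: 5³, 6³, 7³, …).
Combining the parts gives 96 samples, 1331 g.

96 samples, 1331 g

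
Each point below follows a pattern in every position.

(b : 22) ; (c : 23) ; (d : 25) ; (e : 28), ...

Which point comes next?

Letter: b, c, d, e → f (letters move forward 1 place in the alphabet).
Second coordinate: differences are 1, 2, 3, … (increasing by 1 each time), so 22, 23, 25, 28 → 32.
So the next point is (f : 32).

(f : 32)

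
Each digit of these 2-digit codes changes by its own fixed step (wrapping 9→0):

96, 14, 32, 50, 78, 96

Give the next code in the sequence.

For the first digit, +2 each step, mod 10: 9, 1, 3, 5, 7, 9 → 1.
Second digit — −2 each step, mod 10: 6, 4, 2, 0, 8, 6 → 4.
So the next code is 14.

14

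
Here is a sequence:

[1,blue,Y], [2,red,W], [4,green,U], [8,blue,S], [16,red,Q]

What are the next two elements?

First slot: ×2 each step, so 1, 2, 4, 8, 16 → 32 → 64.
Colour goes blue, red, green, blue, red → green → blue (repeats blue → red → green).
Letter: Y, W, U, S, Q → O → M (letters move back 2 places in the alphabet).
Putting the parts together: [32,green,O] and then [64,blue,M].

[32,green,O], [64,blue,M]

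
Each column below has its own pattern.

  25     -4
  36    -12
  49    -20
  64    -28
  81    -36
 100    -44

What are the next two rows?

121  -52; 144  -60

First component: perfect squares: 5², 6², 7², …, so 25, 36, 49, 64, 81, 100 → 121 → 144.
Second component — −8 each step: -4, -12, -20, -28, -36, -44 → -52 → -60.
Putting the parts together: 121  -52 and then 144  -60.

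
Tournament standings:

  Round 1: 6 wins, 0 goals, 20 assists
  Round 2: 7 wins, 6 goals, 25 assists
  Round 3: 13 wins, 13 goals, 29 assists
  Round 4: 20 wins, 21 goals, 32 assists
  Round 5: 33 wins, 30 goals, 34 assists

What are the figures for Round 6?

Wins: each term is the sum of the two before it, so 6, 7, 13, 20, 33 → 53.
Goals: 0, 6, 13, 21, 30 → 40 (differences are 6, 7, 8, … (increasing by 1 each time)).
Assists — differences are 5, 4, 3, … (decreasing by 1 each time): 20, 25, 29, 32, 34 → 35.
Putting it together: 53 wins, 40 goals, 35 assists.

53 wins, 40 goals, 35 assists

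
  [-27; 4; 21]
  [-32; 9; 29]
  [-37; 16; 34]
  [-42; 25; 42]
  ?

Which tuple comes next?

[-47; 36; 47]

First part: −5 each step, so -27, -32, -37, -42 → -47.
Second part — perfect squares: 2², 3², 4², …: 4, 9, 16, 25 → 36.
Third part goes 21, 29, 34, 42 → 47 (alternating steps +8, +5, +8, +5, …).
Combining the parts gives [-47; 36; 47].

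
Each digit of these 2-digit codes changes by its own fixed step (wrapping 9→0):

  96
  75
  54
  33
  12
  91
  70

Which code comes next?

59

First digit: −2 each step, mod 10, so 9, 7, 5, 3, 1, 9, 7 → 5.
For the second digit, −1 each step, mod 10: 6, 5, 4, 3, 2, 1, 0 → 9.
So the next code is 59.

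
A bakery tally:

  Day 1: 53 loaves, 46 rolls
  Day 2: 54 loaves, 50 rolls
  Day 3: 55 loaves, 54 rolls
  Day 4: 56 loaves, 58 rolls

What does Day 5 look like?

Loaves: +1 each step, so 53, 54, 55, 56 → 57.
Rolls — +4 each step: 46, 50, 54, 58 → 62.
So the next row is 57 loaves, 62 rolls.

57 loaves, 62 rolls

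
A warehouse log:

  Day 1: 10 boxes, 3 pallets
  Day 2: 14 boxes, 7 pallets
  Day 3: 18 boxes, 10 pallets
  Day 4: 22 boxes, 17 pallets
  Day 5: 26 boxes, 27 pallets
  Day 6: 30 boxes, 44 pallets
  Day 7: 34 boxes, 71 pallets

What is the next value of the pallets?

115

Pallets: 3, 7, 10, 17, 27, 44, 71 → 115 (each term is the sum of the two before it).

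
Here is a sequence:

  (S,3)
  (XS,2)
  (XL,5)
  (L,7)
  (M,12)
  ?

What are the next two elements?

For the size, runs backward through clothing sizes XS→XL: S, XS, XL, L, M → S → XS.
Second coordinate: each term is the sum of the two before it; 3, 2, 5, 7, 12 → 19 → 31.
Putting the parts together: (S,19) and then (XS,31).

(S,19), (XS,31)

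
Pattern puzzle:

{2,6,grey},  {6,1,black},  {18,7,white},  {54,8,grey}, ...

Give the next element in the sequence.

First slot: ×3 each step; 2, 6, 18, 54 → 162.
Second slot: each term is the sum of the two before it; 6, 1, 7, 8 → 15.
Shade: grey, black, white, grey → black (repeats grey → black → white).
Combining the parts gives {162,15,black}.

{162,15,black}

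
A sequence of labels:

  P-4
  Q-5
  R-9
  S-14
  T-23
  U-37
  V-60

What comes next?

W-97

Letter: letters move forward 1 place in the alphabet, so P, Q, R, S, T, U, V → W.
Second component: each term is the sum of the two before it; 4, 5, 9, 14, 23, 37, 60 → 97.
So the next label is W-97.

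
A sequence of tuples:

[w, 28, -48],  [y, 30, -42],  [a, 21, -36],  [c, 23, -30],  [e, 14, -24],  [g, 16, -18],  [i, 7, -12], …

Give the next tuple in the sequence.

[k, 9, -6]

For the letter, letters move forward 2 places in the alphabet, wrapping Z→A: w, y, a, c, e, g, i → k.
Second coordinate: alternating steps +2, −9, +2, −9, …; 28, 30, 21, 23, 14, 16, 7 → 9.
Third coordinate goes -48, -42, -36, -30, -24, -18, -12 → -6 (+6 each step).
So the next tuple is [k, 9, -6].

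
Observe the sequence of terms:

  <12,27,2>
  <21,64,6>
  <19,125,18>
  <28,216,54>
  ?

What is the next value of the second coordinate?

First coordinate goes 12, 21, 19, 28 → 26 (alternating steps +9, −2, +9, −2, …).
For the second coordinate, perfect cubes: 3³, 4³, 5³, …: 27, 64, 125, 216 → 343.
For the third coordinate, ×3 each step: 2, 6, 18, 54 → 162.

343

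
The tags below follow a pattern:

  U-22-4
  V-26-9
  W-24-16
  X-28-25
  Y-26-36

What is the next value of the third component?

49

Letter: letters move forward 1 place in the alphabet, so U, V, W, X, Y → Z.
Second component: alternating steps +4, −2, +4, −2, …, so 22, 26, 24, 28, 26 → 30.
Third component: 4, 9, 16, 25, 36 → 49 (perfect squares: 2², 3², 4², …).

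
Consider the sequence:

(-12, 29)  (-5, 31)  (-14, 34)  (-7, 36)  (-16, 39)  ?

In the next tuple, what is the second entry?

41

Second entry: 29, 31, 34, 36, 39 → 41 (alternating steps +2, +3, +2, +3, …).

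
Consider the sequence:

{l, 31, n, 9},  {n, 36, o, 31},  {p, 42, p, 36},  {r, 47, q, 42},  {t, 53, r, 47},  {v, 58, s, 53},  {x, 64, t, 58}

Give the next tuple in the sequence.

{z, 69, u, 64}

For the first letter, letters move forward 2 places in the alphabet: l, n, p, r, t, v, x → z.
For the second part, alternating steps +5, +6, +5, +6, …: 31, 36, 42, 47, 53, 58, 64 → 69.
For the second letter, letters move forward 1 place in the alphabet: n, o, p, q, r, s, t → u.
Fourth part: 9, 31, 36, 42, 47, 53, 58 → 64 (always the previous value of the second part).
So the next tuple is {z, 69, u, 64}.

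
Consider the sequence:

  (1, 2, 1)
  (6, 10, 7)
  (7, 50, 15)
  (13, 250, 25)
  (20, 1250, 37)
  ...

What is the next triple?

(33, 6250, 51)

First component: each term is the sum of the two before it, so 1, 6, 7, 13, 20 → 33.
Second component goes 2, 10, 50, 250, 1250 → 6250 (×5 each step).
Third component goes 1, 7, 15, 25, 37 → 51 (differences are 6, 8, 10, … (increasing by 2 each time)).
So the next triple is (33, 6250, 51).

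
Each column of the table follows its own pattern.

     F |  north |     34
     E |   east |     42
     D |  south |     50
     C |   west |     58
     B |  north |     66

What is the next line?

A  east  74

Letter: F, E, D, C, B → A (letters move back 1 place in the alphabet).
Direction goes north, east, south, west, north → east (repeats north → east → south → west).
Third component — +8 each step: 34, 42, 50, 58, 66 → 74.
Combining the parts gives A  east  74.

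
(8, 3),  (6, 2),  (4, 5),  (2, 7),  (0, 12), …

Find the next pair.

(-2, 19)

First slot: −2 each step; 8, 6, 4, 2, 0 → -2.
Second slot: each term is the sum of the two before it, so 3, 2, 5, 7, 12 → 19.
So the next pair is (-2, 19).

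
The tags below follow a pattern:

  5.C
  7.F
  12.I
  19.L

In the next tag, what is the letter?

First component: each term is the sum of the two before it; 5, 7, 12, 19 → 31.
Letter: letters move forward 3 places in the alphabet, so C, F, I, L → O.

O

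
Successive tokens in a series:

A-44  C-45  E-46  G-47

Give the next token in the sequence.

Letter: A, C, E, G → I (letters move forward 2 places in the alphabet).
For the second component, +1 each step: 44, 45, 46, 47 → 48.
Combining the parts gives I-48.

I-48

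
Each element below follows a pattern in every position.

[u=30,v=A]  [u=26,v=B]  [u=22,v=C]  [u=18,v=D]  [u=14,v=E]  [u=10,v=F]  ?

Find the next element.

[u=6,v=G]

U — −4 each step: 30, 26, 22, 18, 14, 10 → 6.
V: letters move forward 1 place in the alphabet, so A, B, C, D, E, F → G.
Combining the parts gives [u=6,v=G].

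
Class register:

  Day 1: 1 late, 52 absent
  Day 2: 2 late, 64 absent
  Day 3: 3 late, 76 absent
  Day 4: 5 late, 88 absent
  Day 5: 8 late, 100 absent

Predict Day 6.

13 late, 112 absent

Late — each term is the sum of the two before it: 1, 2, 3, 5, 8 → 13.
Absent: +12 each step, so 52, 64, 76, 88, 100 → 112.
Combining the parts gives 13 late, 112 absent.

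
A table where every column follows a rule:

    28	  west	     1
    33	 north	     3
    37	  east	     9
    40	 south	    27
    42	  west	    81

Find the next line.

43  north  243

First component: differences are 5, 4, 3, … (decreasing by 1 each time), so 28, 33, 37, 40, 42 → 43.
For the direction, repeats west → north → east → south: west, north, east, south, west → north.
Third component: ×3 each step; 1, 3, 9, 27, 81 → 243.
Putting it together: 43  north  243.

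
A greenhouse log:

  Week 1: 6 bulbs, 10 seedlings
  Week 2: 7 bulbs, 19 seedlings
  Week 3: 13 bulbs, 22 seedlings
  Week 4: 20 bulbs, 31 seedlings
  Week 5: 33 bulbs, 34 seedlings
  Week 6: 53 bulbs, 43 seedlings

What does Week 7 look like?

86 bulbs, 46 seedlings

Bulbs: 6, 7, 13, 20, 33, 53 → 86 (each term is the sum of the two before it).
Seedlings: alternating steps +9, +3, +9, +3, …; 10, 19, 22, 31, 34, 43 → 46.
So the next row is 86 bulbs, 46 seedlings.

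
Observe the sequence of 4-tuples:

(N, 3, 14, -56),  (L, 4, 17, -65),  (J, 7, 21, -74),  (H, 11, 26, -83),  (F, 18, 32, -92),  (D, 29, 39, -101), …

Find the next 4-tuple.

(B, 47, 47, -110)

Letter: letters move back 2 places in the alphabet, so N, L, J, H, F, D → B.
Second part: each term is the sum of the two before it; 3, 4, 7, 11, 18, 29 → 47.
For the third part, differences are 3, 4, 5, … (increasing by 1 each time): 14, 17, 21, 26, 32, 39 → 47.
For the fourth part, −9 each step: -56, -65, -74, -83, -92, -101 → -110.
So the next 4-tuple is (B, 47, 47, -110).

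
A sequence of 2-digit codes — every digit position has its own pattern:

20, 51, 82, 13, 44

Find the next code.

75

First digit: +3 each step, mod 10, so 2, 5, 8, 1, 4 → 7.
Second digit: +1 each step, mod 10, so 0, 1, 2, 3, 4 → 5.
Combining the parts gives 75.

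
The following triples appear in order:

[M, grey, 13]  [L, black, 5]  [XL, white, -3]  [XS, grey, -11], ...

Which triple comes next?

[S, black, -19]

Size: runs through clothing sizes XS→XL, so M, L, XL, XS → S.
Shade — repeats grey → black → white: grey, black, white, grey → black.
Third component — −8 each step: 13, 5, -3, -11 → -19.
Putting it together: [S, black, -19].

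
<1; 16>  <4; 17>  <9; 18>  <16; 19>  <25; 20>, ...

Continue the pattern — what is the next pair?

First slot: perfect squares: 1², 2², 3², …, so 1, 4, 9, 16, 25 → 36.
Second slot: +1 each step, so 16, 17, 18, 19, 20 → 21.
Combining the parts gives <36; 21>.

<36; 21>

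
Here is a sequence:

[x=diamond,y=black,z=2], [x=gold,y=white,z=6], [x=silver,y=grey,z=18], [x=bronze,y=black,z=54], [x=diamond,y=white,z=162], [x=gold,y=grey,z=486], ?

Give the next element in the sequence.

X: repeats diamond → gold → silver → bronze, so diamond, gold, silver, bronze, diamond, gold → silver.
Y: repeats black → white → grey; black, white, grey, black, white, grey → black.
Z: ×3 each step; 2, 6, 18, 54, 162, 486 → 1458.
Putting it together: [x=silver,y=black,z=1458].

[x=silver,y=black,z=1458]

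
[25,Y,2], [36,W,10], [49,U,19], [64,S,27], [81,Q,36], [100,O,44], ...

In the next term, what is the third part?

For the first part, perfect squares: 5², 6², 7², …: 25, 36, 49, 64, 81, 100 → 121.
For the letter, letters move back 2 places in the alphabet: Y, W, U, S, Q, O → M.
Third part: alternating steps +8, +9, +8, +9, …, so 2, 10, 19, 27, 36, 44 → 53.

53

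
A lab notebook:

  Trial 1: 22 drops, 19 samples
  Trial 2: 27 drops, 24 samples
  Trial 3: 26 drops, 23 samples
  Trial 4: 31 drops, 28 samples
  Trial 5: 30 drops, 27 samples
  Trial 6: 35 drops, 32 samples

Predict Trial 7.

Drops: 22, 27, 26, 31, 30, 35 → 34 (alternating steps +5, −1, +5, −1, …).
Samples — always 3 less than the drops: 19, 24, 23, 28, 27, 32 → 31.
Combining the parts gives 34 drops, 31 samples.

34 drops, 31 samples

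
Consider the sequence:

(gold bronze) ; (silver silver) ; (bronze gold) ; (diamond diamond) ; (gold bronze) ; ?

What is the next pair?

For the first rank, repeats gold → silver → bronze → diamond: gold, silver, bronze, diamond, gold → silver.
For the second rank, repeats bronze → silver → gold → diamond: bronze, silver, gold, diamond, bronze → silver.
So the next pair is (silver silver).

(silver silver)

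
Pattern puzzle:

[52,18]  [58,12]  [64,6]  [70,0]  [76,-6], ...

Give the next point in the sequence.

First slot: +6 each step; 52, 58, 64, 70, 76 → 82.
Second slot goes 18, 12, 6, 0, -6 → -12 (together with the first slot always sums to 70).
Combining the parts gives [82,-12].

[82,-12]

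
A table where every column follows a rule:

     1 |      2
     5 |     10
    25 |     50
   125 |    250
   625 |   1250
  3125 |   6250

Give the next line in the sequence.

15625  31250

First component: ×5 each step, so 1, 5, 25, 125, 625, 3125 → 15625.
Second component goes 2, 10, 50, 250, 1250, 6250 → 31250 (always 2 × the first component).
So the next line is 15625  31250.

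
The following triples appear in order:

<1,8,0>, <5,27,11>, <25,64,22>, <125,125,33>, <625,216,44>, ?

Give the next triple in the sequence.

For the first coordinate, ×5 each step: 1, 5, 25, 125, 625 → 3125.
Second coordinate goes 8, 27, 64, 125, 216 → 343 (perfect cubes: 2³, 3³, 4³, …).
Third coordinate: +11 each step, so 0, 11, 22, 33, 44 → 55.
Combining the parts gives <3125,343,55>.

<3125,343,55>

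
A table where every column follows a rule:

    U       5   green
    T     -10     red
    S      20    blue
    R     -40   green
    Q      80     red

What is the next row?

Letter goes U, T, S, R, Q → P (letters move back 1 place in the alphabet).
Second component — ×(-2) each step: 5, -10, 20, -40, 80 → -160.
Colour: green, red, blue, green, red → blue (repeats green → red → blue).
So the next row is P  -160  blue.

P  -160  blue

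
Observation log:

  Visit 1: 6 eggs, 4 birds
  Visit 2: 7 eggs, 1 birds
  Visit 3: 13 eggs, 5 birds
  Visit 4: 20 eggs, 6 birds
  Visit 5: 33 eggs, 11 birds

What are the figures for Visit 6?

Eggs — each term is the sum of the two before it: 6, 7, 13, 20, 33 → 53.
Birds: each term is the sum of the two before it; 4, 1, 5, 6, 11 → 17.
Combining the parts gives 53 eggs, 17 birds.

53 eggs, 17 birds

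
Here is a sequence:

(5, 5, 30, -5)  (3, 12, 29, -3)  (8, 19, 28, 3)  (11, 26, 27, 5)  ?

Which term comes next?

(19, 33, 26, 11)

First coordinate: 5, 3, 8, 11 → 19 (each term is the sum of the two before it).
Second coordinate: 5, 12, 19, 26 → 33 (+7 each step).
Third coordinate goes 30, 29, 28, 27 → 26 (−1 each step).
Fourth coordinate: alternating steps +2, +6, +2, +6, …; -5, -3, 3, 5 → 11.
So the next term is (19, 33, 26, 11).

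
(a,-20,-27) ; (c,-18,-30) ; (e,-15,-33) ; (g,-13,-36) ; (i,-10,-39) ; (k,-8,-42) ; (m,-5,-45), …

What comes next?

(o,-3,-48)

Letter goes a, c, e, g, i, k, m → o (letters move forward 2 places in the alphabet).
Second component: -20, -18, -15, -13, -10, -8, -5 → -3 (alternating steps +2, +3, +2, +3, …).
Third component — −3 each step: -27, -30, -33, -36, -39, -42, -45 → -48.
So the next tuple is (o,-3,-48).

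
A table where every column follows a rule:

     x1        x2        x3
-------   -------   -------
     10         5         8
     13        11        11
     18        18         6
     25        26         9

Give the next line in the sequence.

Column x1: differences are 3, 5, 7, … (increasing by 2 each time); 10, 13, 18, 25 → 34.
For the column x2, differences are 6, 7, 8, … (increasing by 1 each time): 5, 11, 18, 26 → 35.
Column x3: 8, 11, 6, 9 → 4 (alternating steps +3, −5, +3, −5, …).
Putting it together: 34  35  4.

34  35  4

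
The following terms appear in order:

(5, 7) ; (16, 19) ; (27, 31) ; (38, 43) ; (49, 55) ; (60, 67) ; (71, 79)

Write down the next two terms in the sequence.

(82, 91), (93, 103)

First entry: +11 each step; 5, 16, 27, 38, 49, 60, 71 → 82 → 93.
Second entry — +12 each step: 7, 19, 31, 43, 55, 67, 79 → 91 → 103.
So the next two terms are (82, 91) and (93, 103).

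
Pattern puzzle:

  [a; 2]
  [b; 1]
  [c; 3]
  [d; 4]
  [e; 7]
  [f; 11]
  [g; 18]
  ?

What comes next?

[h; 29]

Letter: letters move forward 1 place in the alphabet, so a, b, c, d, e, f, g → h.
Second slot goes 2, 1, 3, 4, 7, 11, 18 → 29 (each term is the sum of the two before it).
So the next tuple is [h; 29].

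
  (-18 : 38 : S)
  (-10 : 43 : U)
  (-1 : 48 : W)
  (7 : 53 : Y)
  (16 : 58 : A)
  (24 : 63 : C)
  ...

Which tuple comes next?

First coordinate: alternating steps +8, +9, +8, +9, …; -18, -10, -1, 7, 16, 24 → 33.
Second coordinate: +5 each step, so 38, 43, 48, 53, 58, 63 → 68.
Letter goes S, U, W, Y, A, C → E (letters move forward 2 places in the alphabet, wrapping Z→A).
Putting it together: (33 : 68 : E).

(33 : 68 : E)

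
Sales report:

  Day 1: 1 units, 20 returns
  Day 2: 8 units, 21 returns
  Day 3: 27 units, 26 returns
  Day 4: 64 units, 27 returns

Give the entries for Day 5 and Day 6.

Units — perfect cubes: 1³, 2³, 3³, …: 1, 8, 27, 64 → 125 → 216.
Returns goes 20, 21, 26, 27 → 32 → 33 (alternating steps +1, +5, +1, +5, …).
Putting the parts together: 125 units, 32 returns and then 216 units, 33 returns.

125 units, 32 returns; 216 units, 33 returns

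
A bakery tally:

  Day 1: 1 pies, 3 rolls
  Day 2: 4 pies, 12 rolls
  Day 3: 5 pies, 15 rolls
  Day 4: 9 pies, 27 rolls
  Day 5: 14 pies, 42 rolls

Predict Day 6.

Pies — each term is the sum of the two before it: 1, 4, 5, 9, 14 → 23.
Rolls goes 3, 12, 15, 27, 42 → 69 (always 3 × the pies).
Combining the parts gives 23 pies, 69 rolls.

23 pies, 69 rolls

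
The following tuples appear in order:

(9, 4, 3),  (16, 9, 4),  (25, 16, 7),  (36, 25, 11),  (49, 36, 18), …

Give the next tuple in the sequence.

(64, 49, 29)

First value goes 9, 16, 25, 36, 49 → 64 (perfect squares: 3², 4², 5², …).
Second value: perfect squares: 2², 3², 4², …, so 4, 9, 16, 25, 36 → 49.
Third value: 3, 4, 7, 11, 18 → 29 (each term is the sum of the two before it).
So the next tuple is (64, 49, 29).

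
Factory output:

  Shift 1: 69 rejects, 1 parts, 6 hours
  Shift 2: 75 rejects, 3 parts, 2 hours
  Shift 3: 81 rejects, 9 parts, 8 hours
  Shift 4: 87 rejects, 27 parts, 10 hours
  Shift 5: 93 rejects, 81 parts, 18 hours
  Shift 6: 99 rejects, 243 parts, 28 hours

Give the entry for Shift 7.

Rejects: +6 each step, so 69, 75, 81, 87, 93, 99 → 105.
Parts goes 1, 3, 9, 27, 81, 243 → 729 (×3 each step).
For the hours, each term is the sum of the two before it: 6, 2, 8, 10, 18, 28 → 46.
Putting it together: 105 rejects, 729 parts, 46 hours.

105 rejects, 729 parts, 46 hours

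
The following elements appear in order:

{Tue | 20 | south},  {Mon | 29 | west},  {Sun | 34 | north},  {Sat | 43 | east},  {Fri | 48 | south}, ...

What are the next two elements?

{Thu | 57 | west}, {Wed | 62 | north}

Day: runs backward through the weekdays Mon→Sun, so Tue, Mon, Sun, Sat, Fri → Thu → Wed.
Second value: alternating steps +9, +5, +9, +5, …, so 20, 29, 34, 43, 48 → 57 → 62.
Direction: south, west, north, east, south → west → north (repeats south → west → north → east).
So the next two elements are {Thu | 57 | west} and {Wed | 62 | north}.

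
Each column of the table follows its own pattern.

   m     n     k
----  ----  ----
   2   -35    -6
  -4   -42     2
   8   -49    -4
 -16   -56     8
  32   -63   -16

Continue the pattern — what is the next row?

Column m: ×(-2) each step; 2, -4, 8, -16, 32 → -64.
Column n: −7 each step, so -35, -42, -49, -56, -63 → -70.
Column k: always the previous value of the column m; -6, 2, -4, 8, -16 → 32.
So the next row is -64  -70  32.

-64  -70  32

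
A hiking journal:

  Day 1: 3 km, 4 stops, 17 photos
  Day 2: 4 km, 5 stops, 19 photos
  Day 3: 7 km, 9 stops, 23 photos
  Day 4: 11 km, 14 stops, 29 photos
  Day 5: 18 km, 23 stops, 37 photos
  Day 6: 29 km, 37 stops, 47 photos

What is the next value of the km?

47

Km — each term is the sum of the two before it: 3, 4, 7, 11, 18, 29 → 47.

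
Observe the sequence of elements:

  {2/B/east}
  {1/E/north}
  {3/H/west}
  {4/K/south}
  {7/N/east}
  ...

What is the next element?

First component — each term is the sum of the two before it: 2, 1, 3, 4, 7 → 11.
Letter — letters move forward 3 places in the alphabet: B, E, H, K, N → Q.
Direction: repeats east → north → west → south; east, north, west, south, east → north.
Putting it together: {11/Q/north}.

{11/Q/north}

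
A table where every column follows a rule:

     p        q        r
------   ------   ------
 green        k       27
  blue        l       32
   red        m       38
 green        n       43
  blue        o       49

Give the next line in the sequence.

Column p: repeats green → blue → red; green, blue, red, green, blue → red.
Column q: letters move forward 1 place in the alphabet, so k, l, m, n, o → p.
Column r — alternating steps +5, +6, +5, +6, …: 27, 32, 38, 43, 49 → 54.
Combining the parts gives red  p  54.

red  p  54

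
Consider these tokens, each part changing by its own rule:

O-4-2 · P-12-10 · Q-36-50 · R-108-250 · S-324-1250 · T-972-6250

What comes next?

U-2916-31250

Letter: letters move forward 1 place in the alphabet; O, P, Q, R, S, T → U.
Second component: ×3 each step; 4, 12, 36, 108, 324, 972 → 2916.
Third component: 2, 10, 50, 250, 1250, 6250 → 31250 (×5 each step).
Putting it together: U-2916-31250.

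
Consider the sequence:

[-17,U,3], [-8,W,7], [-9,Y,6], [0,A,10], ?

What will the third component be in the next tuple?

Third component goes 3, 7, 6, 10 → 9 (alternating steps +4, −1, +4, −1, …).

9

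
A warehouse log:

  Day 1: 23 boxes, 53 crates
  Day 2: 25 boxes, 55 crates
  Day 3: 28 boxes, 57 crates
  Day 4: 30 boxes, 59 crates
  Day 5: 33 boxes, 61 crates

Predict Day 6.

Boxes: alternating steps +2, +3, +2, +3, …; 23, 25, 28, 30, 33 → 35.
Crates: +2 each step, so 53, 55, 57, 59, 61 → 63.
So the next line is 35 boxes, 63 crates.

35 boxes, 63 crates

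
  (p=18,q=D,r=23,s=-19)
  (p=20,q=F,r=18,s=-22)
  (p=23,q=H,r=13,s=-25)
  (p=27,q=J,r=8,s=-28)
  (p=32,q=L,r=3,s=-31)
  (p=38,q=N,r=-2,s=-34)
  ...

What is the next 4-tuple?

P — differences are 2, 3, 4, … (increasing by 1 each time): 18, 20, 23, 27, 32, 38 → 45.
For the q, letters move forward 2 places in the alphabet: D, F, H, J, L, N → P.
R: −5 each step; 23, 18, 13, 8, 3, -2 → -7.
S: −3 each step; -19, -22, -25, -28, -31, -34 → -37.
Putting it together: (p=45,q=P,r=-7,s=-37).

(p=45,q=P,r=-7,s=-37)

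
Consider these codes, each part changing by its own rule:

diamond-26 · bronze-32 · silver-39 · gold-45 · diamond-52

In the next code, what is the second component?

Second component: 26, 32, 39, 45, 52 → 58 (alternating steps +6, +7, +6, +7, …).

58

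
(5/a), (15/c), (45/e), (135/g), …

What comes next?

For the first entry, ×3 each step: 5, 15, 45, 135 → 405.
Letter — letters move forward 2 places in the alphabet: a, c, e, g → i.
Putting it together: (405/i).

(405/i)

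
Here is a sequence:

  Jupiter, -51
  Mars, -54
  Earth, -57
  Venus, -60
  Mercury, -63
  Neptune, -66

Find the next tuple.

Uranus, -69

For the planet, runs backward through the planets Mercury→Neptune: Jupiter, Mars, Earth, Venus, Mercury, Neptune → Uranus.
For the second value, −3 each step: -51, -54, -57, -60, -63, -66 → -69.
Combining the parts gives Uranus, -69.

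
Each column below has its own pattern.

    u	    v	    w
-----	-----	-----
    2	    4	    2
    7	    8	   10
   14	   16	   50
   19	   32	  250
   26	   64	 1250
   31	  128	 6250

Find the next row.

Column u — alternating steps +5, +7, +5, +7, …: 2, 7, 14, 19, 26, 31 → 38.
Column v: ×2 each step, so 4, 8, 16, 32, 64, 128 → 256.
Column w: ×5 each step, so 2, 10, 50, 250, 1250, 6250 → 31250.
Combining the parts gives 38  256  31250.

38  256  31250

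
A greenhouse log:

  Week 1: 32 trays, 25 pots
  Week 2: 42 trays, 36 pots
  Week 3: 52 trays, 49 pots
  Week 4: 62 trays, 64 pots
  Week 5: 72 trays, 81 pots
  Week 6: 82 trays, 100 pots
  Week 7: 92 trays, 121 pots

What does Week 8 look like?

Trays: +10 each step; 32, 42, 52, 62, 72, 82, 92 → 102.
Pots goes 25, 36, 49, 64, 81, 100, 121 → 144 (perfect squares: 5², 6², 7², …).
Putting it together: 102 trays, 144 pots.

102 trays, 144 pots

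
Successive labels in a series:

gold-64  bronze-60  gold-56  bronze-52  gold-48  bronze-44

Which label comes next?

Rank: alternates gold ↔ bronze, so gold, bronze, gold, bronze, gold, bronze → gold.
Second component: −4 each step, so 64, 60, 56, 52, 48, 44 → 40.
Putting it together: gold-40.

gold-40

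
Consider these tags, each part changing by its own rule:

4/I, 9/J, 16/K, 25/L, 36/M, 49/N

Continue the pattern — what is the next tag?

64/O

For the first component, perfect squares: 2², 3², 4², …: 4, 9, 16, 25, 36, 49 → 64.
For the letter, letters move forward 1 place in the alphabet: I, J, K, L, M, N → O.
Putting it together: 64/O.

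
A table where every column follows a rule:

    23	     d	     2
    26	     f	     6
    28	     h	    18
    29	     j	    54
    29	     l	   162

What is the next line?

28  n  486

First component: differences are 3, 2, 1, … (decreasing by 1 each time); 23, 26, 28, 29, 29 → 28.
For the letter, letters move forward 2 places in the alphabet: d, f, h, j, l → n.
Third component: ×3 each step, so 2, 6, 18, 54, 162 → 486.
Putting it together: 28  n  486.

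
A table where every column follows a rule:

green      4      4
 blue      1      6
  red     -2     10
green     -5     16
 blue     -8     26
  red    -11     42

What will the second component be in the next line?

-14

Colour goes green, blue, red, green, blue, red → green (repeats green → blue → red).
Second component: −3 each step, so 4, 1, -2, -5, -8, -11 → -14.
Third component goes 4, 6, 10, 16, 26, 42 → 68 (each term is the sum of the two before it).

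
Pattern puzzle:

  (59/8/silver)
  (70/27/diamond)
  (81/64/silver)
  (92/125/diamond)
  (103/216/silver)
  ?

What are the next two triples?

(114/343/diamond), (125/512/silver)

For the first slot, +11 each step: 59, 70, 81, 92, 103 → 114 → 125.
Second slot — perfect cubes: 2³, 3³, 4³, …: 8, 27, 64, 125, 216 → 343 → 512.
Rank goes silver, diamond, silver, diamond, silver → diamond → silver (alternates silver ↔ diamond).
Putting the parts together: (114/343/diamond) and then (125/512/silver).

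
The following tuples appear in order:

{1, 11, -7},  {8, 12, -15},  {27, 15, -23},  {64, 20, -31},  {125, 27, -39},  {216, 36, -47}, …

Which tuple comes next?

{343, 47, -55}

First value: 1, 8, 27, 64, 125, 216 → 343 (perfect cubes: 1³, 2³, 3³, …).
For the second value, differences are 1, 3, 5, … (increasing by 2 each time): 11, 12, 15, 20, 27, 36 → 47.
For the third value, −8 each step: -7, -15, -23, -31, -39, -47 → -55.
Combining the parts gives {343, 47, -55}.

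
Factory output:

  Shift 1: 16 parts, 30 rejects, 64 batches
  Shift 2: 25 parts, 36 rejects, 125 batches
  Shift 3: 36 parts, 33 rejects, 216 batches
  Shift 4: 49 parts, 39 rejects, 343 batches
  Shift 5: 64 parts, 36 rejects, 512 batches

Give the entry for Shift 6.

Parts — perfect squares: 4², 5², 6², …: 16, 25, 36, 49, 64 → 81.
Rejects goes 30, 36, 33, 39, 36 → 42 (alternating steps +6, −3, +6, −3, …).
For the batches, perfect cubes: 4³, 5³, 6³, …: 64, 125, 216, 343, 512 → 729.
Combining the parts gives 81 parts, 42 rejects, 729 batches.

81 parts, 42 rejects, 729 batches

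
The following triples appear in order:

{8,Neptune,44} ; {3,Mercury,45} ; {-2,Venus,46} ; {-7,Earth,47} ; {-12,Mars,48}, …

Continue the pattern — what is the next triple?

For the first entry, −5 each step: 8, 3, -2, -7, -12 → -17.
Planet: runs through the planets Mercury→Neptune; Neptune, Mercury, Venus, Earth, Mars → Jupiter.
For the third entry, +1 each step: 44, 45, 46, 47, 48 → 49.
Putting it together: {-17,Jupiter,49}.

{-17,Jupiter,49}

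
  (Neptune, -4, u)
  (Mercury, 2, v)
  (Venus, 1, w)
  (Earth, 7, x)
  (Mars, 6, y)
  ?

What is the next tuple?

(Jupiter, 12, z)

Planet: Neptune, Mercury, Venus, Earth, Mars → Jupiter (runs through the planets Mercury→Neptune).
Second slot: alternating steps +6, −1, +6, −1, …; -4, 2, 1, 7, 6 → 12.
For the letter, letters move forward 1 place in the alphabet: u, v, w, x, y → z.
Putting it together: (Jupiter, 12, z).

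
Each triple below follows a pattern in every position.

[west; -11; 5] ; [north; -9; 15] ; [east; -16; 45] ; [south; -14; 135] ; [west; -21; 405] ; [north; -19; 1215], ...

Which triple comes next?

Direction: west, north, east, south, west, north → east (repeats west → north → east → south).
For the second component, alternating steps +2, −7, +2, −7, …: -11, -9, -16, -14, -21, -19 → -26.
Third component goes 5, 15, 45, 135, 405, 1215 → 3645 (×3 each step).
So the next triple is [east; -26; 3645].

[east; -26; 3645]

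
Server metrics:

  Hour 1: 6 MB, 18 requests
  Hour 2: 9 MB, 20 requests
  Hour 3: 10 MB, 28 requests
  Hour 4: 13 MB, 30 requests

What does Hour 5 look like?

MB: 6, 9, 10, 13 → 14 (alternating steps +3, +1, +3, +1, …).
Requests: 18, 20, 28, 30 → 38 (alternating steps +2, +8, +2, +8, …).
So the next record is 14 MB, 38 requests.

14 MB, 38 requests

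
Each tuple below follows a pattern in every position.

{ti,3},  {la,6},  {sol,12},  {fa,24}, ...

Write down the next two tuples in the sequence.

Note: ti, la, sol, fa → mi → re (runs backward through the solfège scale do→ti).
Second coordinate — ×2 each step: 3, 6, 12, 24 → 48 → 96.
Putting the parts together: {mi,48} and then {re,96}.

{mi,48}, {re,96}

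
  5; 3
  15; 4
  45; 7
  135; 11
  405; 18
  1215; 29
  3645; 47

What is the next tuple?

10935; 76

First slot — ×3 each step: 5, 15, 45, 135, 405, 1215, 3645 → 10935.
For the second slot, each term is the sum of the two before it: 3, 4, 7, 11, 18, 29, 47 → 76.
Putting it together: 10935; 76.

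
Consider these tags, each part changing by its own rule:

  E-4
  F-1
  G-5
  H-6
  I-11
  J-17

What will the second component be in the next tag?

Second component — each term is the sum of the two before it: 4, 1, 5, 6, 11, 17 → 28.

28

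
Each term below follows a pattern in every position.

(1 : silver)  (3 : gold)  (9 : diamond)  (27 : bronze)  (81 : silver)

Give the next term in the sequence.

(243 : gold)

First value: 1, 3, 9, 27, 81 → 243 (×3 each step).
Rank — repeats silver → gold → diamond → bronze: silver, gold, diamond, bronze, silver → gold.
Combining the parts gives (243 : gold).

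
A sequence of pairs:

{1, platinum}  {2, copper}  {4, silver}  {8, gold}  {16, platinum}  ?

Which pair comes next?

{32, copper}

First part goes 1, 2, 4, 8, 16 → 32 (×2 each step).
Metal goes platinum, copper, silver, gold, platinum → copper (repeats platinum → copper → silver → gold).
Combining the parts gives {32, copper}.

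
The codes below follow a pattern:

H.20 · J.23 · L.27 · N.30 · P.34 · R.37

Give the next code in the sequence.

T.41

Letter goes H, J, L, N, P, R → T (letters move forward 2 places in the alphabet).
Second component — alternating steps +3, +4, +3, +4, …: 20, 23, 27, 30, 34, 37 → 41.
So the next code is T.41.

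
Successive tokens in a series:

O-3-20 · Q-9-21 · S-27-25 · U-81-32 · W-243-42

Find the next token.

Y-729-55

Letter — letters move forward 2 places in the alphabet: O, Q, S, U, W → Y.
Second component: ×3 each step; 3, 9, 27, 81, 243 → 729.
Third component — differences are 1, 4, 7, … (increasing by 3 each time): 20, 21, 25, 32, 42 → 55.
Combining the parts gives Y-729-55.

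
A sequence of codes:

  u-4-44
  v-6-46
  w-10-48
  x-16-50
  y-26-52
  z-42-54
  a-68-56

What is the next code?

b-110-58

Letter goes u, v, w, x, y, z, a → b (letters move forward 1 place in the alphabet, wrapping Z→A).
Second component — each term is the sum of the two before it: 4, 6, 10, 16, 26, 42, 68 → 110.
Third component: +2 each step; 44, 46, 48, 50, 52, 54, 56 → 58.
Combining the parts gives b-110-58.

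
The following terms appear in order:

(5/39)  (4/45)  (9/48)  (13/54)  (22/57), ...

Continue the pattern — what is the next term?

(35/63)

First entry: 5, 4, 9, 13, 22 → 35 (each term is the sum of the two before it).
Second entry: alternating steps +6, +3, +6, +3, …; 39, 45, 48, 54, 57 → 63.
Combining the parts gives (35/63).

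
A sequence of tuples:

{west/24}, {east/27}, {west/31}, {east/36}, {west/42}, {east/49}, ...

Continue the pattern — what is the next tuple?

{west/57}

Direction: west, east, west, east, west, east → west (alternates west ↔ east).
Second entry: differences are 3, 4, 5, … (increasing by 1 each time), so 24, 27, 31, 36, 42, 49 → 57.
Combining the parts gives {west/57}.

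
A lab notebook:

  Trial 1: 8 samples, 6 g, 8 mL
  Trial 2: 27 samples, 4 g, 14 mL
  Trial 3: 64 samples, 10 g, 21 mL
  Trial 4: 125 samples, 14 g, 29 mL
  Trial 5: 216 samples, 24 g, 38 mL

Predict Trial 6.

Samples: 8, 27, 64, 125, 216 → 343 (perfect cubes: 2³, 3³, 4³, …).
G goes 6, 4, 10, 14, 24 → 38 (each term is the sum of the two before it).
ML: differences are 6, 7, 8, … (increasing by 1 each time), so 8, 14, 21, 29, 38 → 48.
So the next row is 343 samples, 38 g, 48 mL.

343 samples, 38 g, 48 mL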